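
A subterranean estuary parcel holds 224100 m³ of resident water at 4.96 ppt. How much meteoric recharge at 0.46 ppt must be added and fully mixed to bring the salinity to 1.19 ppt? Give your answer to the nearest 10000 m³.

Salt balance: 224,100×4.96 + V×0.46 = (224,100+V)×1.19
1,111,536 + 0.46V = 266,679 + 1.19V
844,857 = 0.73V
V = 1,157,338.36 m³

1160000 m³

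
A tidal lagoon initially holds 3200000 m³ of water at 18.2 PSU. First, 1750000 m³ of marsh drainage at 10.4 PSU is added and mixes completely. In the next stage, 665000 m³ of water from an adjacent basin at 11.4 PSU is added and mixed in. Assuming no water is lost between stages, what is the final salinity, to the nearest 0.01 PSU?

Total salt / total volume:
Initial salt = 3,200,000×18.2 = 58,240,000
After stage 1: salt = 58,240,000 + 1,750,000×10.4 = 76,440,000; volume = 4,950,000 m³; S = 15.442 PSU
After stage 2: salt = 76,440,000 + 665,000×11.4 = 84,021,000; volume = 5,615,000 m³
S = 84,021,000 / 5,615,000 = 14.9637 PSU

14.96 PSU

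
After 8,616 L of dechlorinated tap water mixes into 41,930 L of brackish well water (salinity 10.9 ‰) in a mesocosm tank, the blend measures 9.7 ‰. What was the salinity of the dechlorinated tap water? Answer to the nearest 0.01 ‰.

Salt balance: 41,930×10.9 + 8,616×S = 50,546×9.7
457,037 + 8,616·S = 490,296.2
S = (490,296.2 − 457,037) / 8,616 = 3.8602 ‰

3.86 ‰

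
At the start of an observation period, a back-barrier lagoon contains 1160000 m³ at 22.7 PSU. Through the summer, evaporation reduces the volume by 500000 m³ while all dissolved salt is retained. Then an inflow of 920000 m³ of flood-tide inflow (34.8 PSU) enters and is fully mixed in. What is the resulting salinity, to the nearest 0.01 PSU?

36.93 PSU

After evaporation: salt = 1,160,000×22.7 = 26,332,000; volume = 1,160,000 − 500,000 = 660,000 m³
After mixing: salt = 26,332,000 + 920,000×34.8 = 58,348,000; volume = 660,000 + 920,000 = 1,580,000 m³
S = 58,348,000 / 1,580,000 = 36.9291 PSU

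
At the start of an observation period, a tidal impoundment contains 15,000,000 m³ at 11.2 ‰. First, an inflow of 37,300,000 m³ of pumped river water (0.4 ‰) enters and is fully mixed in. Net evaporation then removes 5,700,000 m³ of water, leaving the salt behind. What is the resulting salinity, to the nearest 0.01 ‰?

3.93 ‰

After mixing: salt = 15,000,000×11.2 + 37,300,000×0.4 = 182,920,000; volume = 52,300,000 m³
After evaporation: salt unchanged = 182,920,000; volume = 52,300,000 − 5,700,000 = 46,600,000 m³
S = 182,920,000 / 46,600,000 = 3.9253 ‰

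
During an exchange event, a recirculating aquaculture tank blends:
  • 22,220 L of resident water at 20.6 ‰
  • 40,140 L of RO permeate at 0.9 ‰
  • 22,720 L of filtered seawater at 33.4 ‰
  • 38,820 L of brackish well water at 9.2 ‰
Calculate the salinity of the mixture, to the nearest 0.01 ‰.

12.99 ‰

Weighted by volume,
salt = 22,220×20.6 + 40,140×0.9 + 22,720×33.4 + 38,820×9.2 = 457,732 + 36,126 + 758,848 + 357,144 = 1,609,850
volume = 22,220 + 40,140 + 22,720 + 38,820 = 123,900 L
S = 1,609,850 / 123,900 = 12.9931 ‰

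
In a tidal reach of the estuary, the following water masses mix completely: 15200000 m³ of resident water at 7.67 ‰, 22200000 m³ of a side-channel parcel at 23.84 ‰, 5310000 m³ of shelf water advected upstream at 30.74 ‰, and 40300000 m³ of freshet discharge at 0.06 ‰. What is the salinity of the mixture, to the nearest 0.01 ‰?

Weighted by volume,
salt = 15,200,000×7.67 + 22,200,000×23.84 + 5,310,000×30.74 + 40,300,000×0.06 = 116,584,000 + 529,248,000 + 163,229,400 + 2,418,000 = 811,479,400
volume = 15,200,000 + 22,200,000 + 5,310,000 + 40,300,000 = 83,010,000 m³
S = 811,479,400 / 83,010,000 = 9.7757 ‰

9.78 ‰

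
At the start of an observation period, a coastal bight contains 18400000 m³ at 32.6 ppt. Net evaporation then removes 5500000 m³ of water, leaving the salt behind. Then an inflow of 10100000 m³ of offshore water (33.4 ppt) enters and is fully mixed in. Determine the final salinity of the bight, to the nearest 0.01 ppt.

40.75 ppt

After evaporation: salt = 18,400,000×32.6 = 599,840,000; volume = 18,400,000 − 5,500,000 = 12,900,000 m³
After mixing: salt = 599,840,000 + 10,100,000×33.4 = 937,180,000; volume = 12,900,000 + 10,100,000 = 23,000,000 m³
S = 937,180,000 / 23,000,000 = 40.747 ppt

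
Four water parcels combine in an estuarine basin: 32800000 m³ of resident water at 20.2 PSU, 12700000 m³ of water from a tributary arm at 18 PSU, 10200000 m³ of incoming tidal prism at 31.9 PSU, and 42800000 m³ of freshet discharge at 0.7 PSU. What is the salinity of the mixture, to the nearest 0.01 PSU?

Weighted by volume,
salt = 32,800,000×20.2 + 12,700,000×18 + 10,200,000×31.9 + 42,800,000×0.7 = 662,560,000 + 228,600,000 + 325,380,000 + 29,960,000 = 1,246,500,000
volume = 32,800,000 + 12,700,000 + 10,200,000 + 42,800,000 = 98,500,000 m³
S = 1,246,500,000 / 98,500,000 = 12.6548 PSU

12.65 PSU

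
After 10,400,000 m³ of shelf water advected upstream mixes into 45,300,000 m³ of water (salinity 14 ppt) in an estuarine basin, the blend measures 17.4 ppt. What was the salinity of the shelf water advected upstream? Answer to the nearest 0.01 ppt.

32.21 ppt

Salt balance: 45,300,000×14 + 10,400,000×S = 55,700,000×17.4
634,200,000 + 10,400,000·S = 969,180,000
S = (969,180,000 − 634,200,000) / 10,400,000 = 32.2096 ppt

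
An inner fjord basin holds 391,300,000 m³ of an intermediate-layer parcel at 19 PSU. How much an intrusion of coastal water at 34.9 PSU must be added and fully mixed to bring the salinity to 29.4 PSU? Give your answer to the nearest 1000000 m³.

740000000 m³

Salt balance: 391,300,000×19 + V×34.9 = (391,300,000+V)×29.4
7,434,700,000 + 34.9V = 11,504,220,000 + 29.4V
4,069,520,000 = 5.5V
V = 739,912,727.27 m³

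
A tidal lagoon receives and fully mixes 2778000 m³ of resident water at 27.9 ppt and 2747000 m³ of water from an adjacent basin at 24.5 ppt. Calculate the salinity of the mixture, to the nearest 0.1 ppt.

Weighted by volume,
salt = 2,778,000×27.9 + 2,747,000×24.5 = 77,506,200 + 67,301,500 = 144,807,700
volume = 2,778,000 + 2,747,000 = 5,525,000 m³
S = 144,807,700 / 5,525,000 = 26.21 ppt

26.2 ppt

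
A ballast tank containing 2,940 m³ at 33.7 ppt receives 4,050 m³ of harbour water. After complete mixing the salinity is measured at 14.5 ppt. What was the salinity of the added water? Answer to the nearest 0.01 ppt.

Salt balance: 2,940×33.7 + 4,050×S = 6,990×14.5
99,078 + 4,050·S = 101,355
S = (101,355 − 99,078) / 4,050 = 0.5622 ppt

0.56 ppt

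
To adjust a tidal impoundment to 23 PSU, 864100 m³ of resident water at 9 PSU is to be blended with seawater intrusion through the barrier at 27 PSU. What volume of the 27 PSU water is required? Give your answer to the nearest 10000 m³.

3020000 m³

Salt balance: 864,100×9 + V×27 = (864,100+V)×23
7,776,900 + 27V = 19,874,300 + 23V
12,097,400 = 4V
V = 3,024,350 m³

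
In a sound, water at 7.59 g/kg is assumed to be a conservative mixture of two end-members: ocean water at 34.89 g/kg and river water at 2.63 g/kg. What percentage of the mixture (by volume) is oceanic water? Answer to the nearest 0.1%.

Let g be the oceanic fraction. Salt balance per unit volume:
g×34.89 + (1−g)×2.63 = 7.59
g = (7.59 − 2.63) / (34.89 − 2.63) = 4.96/32.26 = 0.1538

15.4%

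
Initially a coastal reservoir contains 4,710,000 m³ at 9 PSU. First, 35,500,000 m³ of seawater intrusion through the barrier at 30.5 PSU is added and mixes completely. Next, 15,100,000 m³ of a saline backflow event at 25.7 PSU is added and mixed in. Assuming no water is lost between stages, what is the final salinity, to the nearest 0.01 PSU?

27.36 PSU

Salt balance:
Initial salt = 4,710,000×9 = 42,390,000
After stage 1: salt = 42,390,000 + 35,500,000×30.5 = 1,125,140,000; volume = 40,210,000 m³; S = 27.982 PSU
After stage 2: salt = 1,125,140,000 + 15,100,000×25.7 = 1,513,210,000; volume = 55,310,000 m³
S = 1,513,210,000 / 55,310,000 = 27.3587 PSU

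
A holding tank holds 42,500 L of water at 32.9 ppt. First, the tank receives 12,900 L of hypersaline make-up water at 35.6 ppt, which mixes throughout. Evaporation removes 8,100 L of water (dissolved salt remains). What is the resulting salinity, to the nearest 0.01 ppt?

39.27 ppt

After mixing: salt = 42,500×32.9 + 12,900×35.6 = 1,857,490; volume = 55,400 L
After evaporation: salt unchanged = 1,857,490; volume = 55,400 − 8,100 = 47,300 L
S = 1,857,490 / 47,300 = 39.2704 ppt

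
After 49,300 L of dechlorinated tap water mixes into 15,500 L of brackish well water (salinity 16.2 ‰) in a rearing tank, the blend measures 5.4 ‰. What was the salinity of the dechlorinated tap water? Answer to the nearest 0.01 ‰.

2.00 ‰

Salt balance: 15,500×16.2 + 49,300×S = 64,800×5.4
251,100 + 49,300·S = 349,920
S = (349,920 − 251,100) / 49,300 = 2.0045 ‰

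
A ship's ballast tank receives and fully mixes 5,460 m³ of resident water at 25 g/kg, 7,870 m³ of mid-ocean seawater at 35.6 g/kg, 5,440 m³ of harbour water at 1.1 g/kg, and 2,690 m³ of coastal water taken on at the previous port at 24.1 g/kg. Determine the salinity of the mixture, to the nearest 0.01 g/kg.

22.72 g/kg

Mass of salt is conserved:
salt = 5,460×25 + 7,870×35.6 + 5,440×1.1 + 2,690×24.1 = 136,500 + 280,172 + 5,984 + 64,829 = 487,485
volume = 5,460 + 7,870 + 5,440 + 2,690 = 21,460 m³
S = 487,485 / 21,460 = 22.716 g/kg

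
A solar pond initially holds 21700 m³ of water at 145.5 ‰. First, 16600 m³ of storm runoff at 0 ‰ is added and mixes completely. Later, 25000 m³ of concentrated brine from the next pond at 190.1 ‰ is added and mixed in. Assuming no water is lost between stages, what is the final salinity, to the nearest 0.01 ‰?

Total salt / total volume:
Initial salt = 21,700×145.5 = 3,157,350
After stage 1: salt = 3,157,350 + 16,600×0 = 3,157,350; volume = 38,300 m³; S = 82.437 ‰
After stage 2: salt = 3,157,350 + 25,000×190.1 = 7,909,850; volume = 63,300 m³
S = 7,909,850 / 63,300 = 124.9581 ‰

124.96 ‰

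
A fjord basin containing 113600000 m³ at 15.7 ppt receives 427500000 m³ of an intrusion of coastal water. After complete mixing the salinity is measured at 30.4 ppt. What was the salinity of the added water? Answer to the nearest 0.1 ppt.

34.3 ppt

Salt balance: 113,600,000×15.7 + 427,500,000×S = 541,100,000×30.4
1,783,520,000 + 427,500,000·S = 16,449,440,000
S = (16,449,440,000 − 1,783,520,000) / 427,500,000 = 34.3062 ppt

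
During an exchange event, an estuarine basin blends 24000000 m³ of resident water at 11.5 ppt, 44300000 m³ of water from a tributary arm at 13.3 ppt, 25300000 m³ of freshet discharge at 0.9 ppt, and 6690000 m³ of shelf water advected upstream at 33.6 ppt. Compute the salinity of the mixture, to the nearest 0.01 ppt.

11.10 ppt

Conserving salt mass:
salt = 24,000,000×11.5 + 44,300,000×13.3 + 25,300,000×0.9 + 6,690,000×33.6 = 276,000,000 + 589,190,000 + 22,770,000 + 224,784,000 = 1,112,744,000
volume = 24,000,000 + 44,300,000 + 25,300,000 + 6,690,000 = 100,290,000 m³
S = 1,112,744,000 / 100,290,000 = 11.0953 ppt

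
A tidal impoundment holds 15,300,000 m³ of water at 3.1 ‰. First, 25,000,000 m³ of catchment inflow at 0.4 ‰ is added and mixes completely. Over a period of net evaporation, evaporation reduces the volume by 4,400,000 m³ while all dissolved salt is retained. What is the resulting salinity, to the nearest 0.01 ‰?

1.60 ‰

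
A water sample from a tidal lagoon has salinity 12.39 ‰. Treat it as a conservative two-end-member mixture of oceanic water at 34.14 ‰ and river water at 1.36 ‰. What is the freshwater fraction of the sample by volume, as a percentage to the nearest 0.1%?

66.4%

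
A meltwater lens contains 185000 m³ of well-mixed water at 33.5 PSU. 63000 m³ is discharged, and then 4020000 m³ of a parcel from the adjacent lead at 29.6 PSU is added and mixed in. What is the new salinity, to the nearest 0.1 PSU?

29.7 PSU

Remaining after removal: 122,000 m³ at 33.5 PSU (salt = 4,087,000)
After addition: salt = 4,087,000 + 4,020,000×29.6 = 123,079,000; volume = 4,142,000 m³
S = 123,079,000 / 4,142,000 = 29.7149 PSU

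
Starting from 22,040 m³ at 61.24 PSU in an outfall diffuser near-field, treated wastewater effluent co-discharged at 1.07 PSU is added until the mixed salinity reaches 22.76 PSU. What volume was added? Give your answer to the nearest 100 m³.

Salt balance: 22,040×61.24 + V×1.07 = (22,040+V)×22.76
1,349,729.6 + 1.07V = 501,630.4 + 22.76V
848,099.2 = 21.69V
V = 39,100.93 m³

39100 m³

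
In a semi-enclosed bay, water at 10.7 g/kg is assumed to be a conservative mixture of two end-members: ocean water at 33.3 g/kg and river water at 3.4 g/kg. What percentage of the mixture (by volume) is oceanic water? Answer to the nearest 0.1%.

24.4%

Let g be the oceanic fraction. Salt balance per unit volume:
g×33.3 + (1−g)×3.4 = 10.7
g = (10.7 − 3.4) / (33.3 − 3.4) = 7.3/29.9 = 0.2441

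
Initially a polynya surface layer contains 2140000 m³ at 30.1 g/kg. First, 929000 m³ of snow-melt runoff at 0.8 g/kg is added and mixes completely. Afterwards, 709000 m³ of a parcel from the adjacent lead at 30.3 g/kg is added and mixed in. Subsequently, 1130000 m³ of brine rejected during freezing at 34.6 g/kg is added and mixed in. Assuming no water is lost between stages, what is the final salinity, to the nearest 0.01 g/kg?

25.62 g/kg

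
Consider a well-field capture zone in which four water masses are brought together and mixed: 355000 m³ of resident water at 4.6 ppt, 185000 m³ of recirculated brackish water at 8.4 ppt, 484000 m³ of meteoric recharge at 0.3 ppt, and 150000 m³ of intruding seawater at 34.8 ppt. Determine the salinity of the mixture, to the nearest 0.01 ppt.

7.28 ppt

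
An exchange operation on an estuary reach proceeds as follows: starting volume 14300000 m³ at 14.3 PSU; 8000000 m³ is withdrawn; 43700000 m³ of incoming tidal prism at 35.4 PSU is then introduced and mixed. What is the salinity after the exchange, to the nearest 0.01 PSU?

Remaining after removal: 6,300,000 m³ at 14.3 PSU (salt = 90,090,000)
After addition: salt = 90,090,000 + 43,700,000×35.4 = 1,637,070,000; volume = 50,000,000 m³
S = 1,637,070,000 / 50,000,000 = 32.7414 PSU

32.74 PSU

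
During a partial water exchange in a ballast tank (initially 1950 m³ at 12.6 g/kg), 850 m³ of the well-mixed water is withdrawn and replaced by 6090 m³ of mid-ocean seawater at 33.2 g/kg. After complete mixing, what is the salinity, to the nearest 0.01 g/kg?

30.05 g/kg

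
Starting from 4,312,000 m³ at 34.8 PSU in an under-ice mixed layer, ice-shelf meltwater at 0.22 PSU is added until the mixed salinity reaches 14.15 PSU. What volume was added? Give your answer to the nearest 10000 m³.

6390000 m³

Salt balance: 4,312,000×34.8 + V×0.22 = (4,312,000+V)×14.15
150,057,600 + 0.22V = 61,014,800 + 14.15V
89,042,800 = 13.93V
V = 6,392,160.8 m³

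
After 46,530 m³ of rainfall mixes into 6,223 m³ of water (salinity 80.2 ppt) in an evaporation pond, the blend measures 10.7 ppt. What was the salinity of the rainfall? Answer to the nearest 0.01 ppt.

Salt balance: 6,223×80.2 + 46,530×S = 52,753×10.7
499,084.6 + 46,530·S = 564,457.1
S = (564,457.1 − 499,084.6) / 46,530 = 1.405 ppt

1.40 ppt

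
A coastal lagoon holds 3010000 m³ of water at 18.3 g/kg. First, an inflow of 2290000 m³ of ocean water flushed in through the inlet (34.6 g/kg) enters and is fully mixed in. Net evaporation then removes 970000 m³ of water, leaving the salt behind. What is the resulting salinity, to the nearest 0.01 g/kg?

31.02 g/kg

After mixing: salt = 3,010,000×18.3 + 2,290,000×34.6 = 134,317,000; volume = 5,300,000 m³
After evaporation: salt unchanged = 134,317,000; volume = 5,300,000 − 970,000 = 4,330,000 m³
S = 134,317,000 / 4,330,000 = 31.0201 g/kg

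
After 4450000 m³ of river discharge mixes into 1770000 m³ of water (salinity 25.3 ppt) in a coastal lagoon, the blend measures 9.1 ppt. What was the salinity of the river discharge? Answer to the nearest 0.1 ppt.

Salt balance: 1,770,000×25.3 + 4,450,000×S = 6,220,000×9.1
44,781,000 + 4,450,000·S = 56,602,000
S = (56,602,000 − 44,781,000) / 4,450,000 = 2.6564 ppt

2.7 ppt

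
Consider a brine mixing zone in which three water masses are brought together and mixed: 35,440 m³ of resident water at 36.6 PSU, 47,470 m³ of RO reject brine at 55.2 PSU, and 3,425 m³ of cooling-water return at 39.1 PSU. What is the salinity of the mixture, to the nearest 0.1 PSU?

46.9 PSU

Conserving salt mass:
salt = 35,440×36.6 + 47,470×55.2 + 3,425×39.1 = 1,297,104 + 2,620,344 + 133,917.5 = 4,051,365.5
volume = 35,440 + 47,470 + 3,425 = 86,335 m³
S = 4,051,365.5 / 86,335 = 46.926 PSU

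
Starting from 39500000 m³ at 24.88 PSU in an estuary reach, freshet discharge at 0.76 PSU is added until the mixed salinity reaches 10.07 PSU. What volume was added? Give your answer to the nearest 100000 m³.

62800000 m³

Salt balance: 39,500,000×24.88 + V×0.76 = (39,500,000+V)×10.07
982,760,000 + 0.76V = 397,765,000 + 10.07V
584,995,000 = 9.31V
V = 62,835,123.52 m³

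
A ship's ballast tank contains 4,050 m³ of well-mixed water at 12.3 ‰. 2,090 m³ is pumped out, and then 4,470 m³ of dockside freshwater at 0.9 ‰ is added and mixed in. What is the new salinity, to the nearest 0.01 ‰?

Remaining after removal: 1,960 m³ at 12.3 ‰ (salt = 24,108)
After addition: salt = 24,108 + 4,470×0.9 = 28,131; volume = 6,430 m³
S = 28,131 / 6,430 = 4.375 ‰

4.37 ‰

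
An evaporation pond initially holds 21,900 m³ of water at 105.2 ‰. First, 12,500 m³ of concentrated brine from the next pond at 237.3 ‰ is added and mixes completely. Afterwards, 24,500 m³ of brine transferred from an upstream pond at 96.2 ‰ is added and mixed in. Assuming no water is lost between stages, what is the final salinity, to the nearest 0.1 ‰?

129.5 ‰

Mass of salt is conserved:
Initial salt = 21,900×105.2 = 2,303,880
After stage 1: salt = 2,303,880 + 12,500×237.3 = 5,270,130; volume = 34,400 m³; S = 153.201 ‰
After stage 2: salt = 5,270,130 + 24,500×96.2 = 7,627,030; volume = 58,900 m³
S = 7,627,030 / 58,900 = 129.4912 ‰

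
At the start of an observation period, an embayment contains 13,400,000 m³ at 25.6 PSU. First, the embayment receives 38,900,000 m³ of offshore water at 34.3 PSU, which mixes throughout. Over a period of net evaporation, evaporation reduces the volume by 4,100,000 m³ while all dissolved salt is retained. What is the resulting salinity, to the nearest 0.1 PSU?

34.8 PSU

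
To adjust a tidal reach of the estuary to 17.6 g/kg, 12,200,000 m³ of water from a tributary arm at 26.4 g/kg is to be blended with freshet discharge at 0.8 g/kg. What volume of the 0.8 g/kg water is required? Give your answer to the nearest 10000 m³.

6390000 m³

Salt balance: 12,200,000×26.4 + V×0.8 = (12,200,000+V)×17.6
322,080,000 + 0.8V = 214,720,000 + 17.6V
107,360,000 = 16.8V
V = 6,390,476.19 m³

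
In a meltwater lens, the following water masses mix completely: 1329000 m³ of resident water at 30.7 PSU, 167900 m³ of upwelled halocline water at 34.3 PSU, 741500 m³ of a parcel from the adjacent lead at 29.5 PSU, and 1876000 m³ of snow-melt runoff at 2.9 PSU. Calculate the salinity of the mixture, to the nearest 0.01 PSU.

17.95 PSU

Total salt / total volume:
salt = 1,329,000×30.7 + 167,900×34.3 + 741,500×29.5 + 1,876,000×2.9 = 40,800,300 + 5,758,970 + 21,874,250 + 5,440,400 = 73,873,920
volume = 1,329,000 + 167,900 + 741,500 + 1,876,000 = 4,114,400 m³
S = 73,873,920 / 4,114,400 = 17.955 PSU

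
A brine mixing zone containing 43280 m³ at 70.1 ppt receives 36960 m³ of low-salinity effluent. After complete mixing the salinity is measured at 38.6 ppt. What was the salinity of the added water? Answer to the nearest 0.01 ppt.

1.71 ppt

Salt balance: 43,280×70.1 + 36,960×S = 80,240×38.6
3,033,928 + 36,960·S = 3,097,264
S = (3,097,264 − 3,033,928) / 36,960 = 1.7136 ppt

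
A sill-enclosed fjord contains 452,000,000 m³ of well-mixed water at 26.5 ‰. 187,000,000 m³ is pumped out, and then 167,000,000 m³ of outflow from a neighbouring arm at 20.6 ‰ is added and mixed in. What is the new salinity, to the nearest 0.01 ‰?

24.22 ‰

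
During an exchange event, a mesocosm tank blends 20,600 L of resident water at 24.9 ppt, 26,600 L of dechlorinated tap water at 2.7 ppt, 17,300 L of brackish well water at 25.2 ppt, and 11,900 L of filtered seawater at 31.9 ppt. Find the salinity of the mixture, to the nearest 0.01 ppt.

18.33 ppt

Salt balance:
salt = 20,600×24.9 + 26,600×2.7 + 17,300×25.2 + 11,900×31.9 = 512,940 + 71,820 + 435,960 + 379,610 = 1,400,330
volume = 20,600 + 26,600 + 17,300 + 11,900 = 76,400 L
S = 1,400,330 / 76,400 = 18.3289 ppt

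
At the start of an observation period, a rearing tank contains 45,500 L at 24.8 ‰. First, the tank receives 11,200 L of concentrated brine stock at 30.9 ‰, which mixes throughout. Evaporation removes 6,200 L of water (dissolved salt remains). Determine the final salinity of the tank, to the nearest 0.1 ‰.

29.2 ‰

After mixing: salt = 45,500×24.8 + 11,200×30.9 = 1,474,480; volume = 56,700 L
After evaporation: salt unchanged = 1,474,480; volume = 56,700 − 6,200 = 50,500 L
S = 1,474,480 / 50,500 = 29.1976 ‰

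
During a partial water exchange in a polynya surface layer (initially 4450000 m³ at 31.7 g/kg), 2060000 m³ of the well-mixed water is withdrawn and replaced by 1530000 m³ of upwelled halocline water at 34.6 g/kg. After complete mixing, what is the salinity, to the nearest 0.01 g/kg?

32.83 g/kg

Remaining after removal: 2,390,000 m³ at 31.7 g/kg (salt = 75,763,000)
After addition: salt = 75,763,000 + 1,530,000×34.6 = 128,701,000; volume = 3,920,000 m³
S = 128,701,000 / 3,920,000 = 32.8319 g/kg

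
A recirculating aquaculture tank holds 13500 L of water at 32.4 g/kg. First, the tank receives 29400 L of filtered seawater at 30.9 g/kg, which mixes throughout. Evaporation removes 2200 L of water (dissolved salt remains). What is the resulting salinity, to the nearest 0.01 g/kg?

33.07 g/kg

After mixing: salt = 13,500×32.4 + 29,400×30.9 = 1,345,860; volume = 42,900 L
After evaporation: salt unchanged = 1,345,860; volume = 42,900 − 2,200 = 40,700 L
S = 1,345,860 / 40,700 = 33.0678 g/kg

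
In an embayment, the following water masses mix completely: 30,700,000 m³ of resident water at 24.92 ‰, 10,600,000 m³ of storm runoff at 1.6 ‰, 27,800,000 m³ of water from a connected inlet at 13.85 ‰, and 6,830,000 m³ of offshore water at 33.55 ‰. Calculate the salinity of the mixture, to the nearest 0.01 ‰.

18.39 ‰

Salt balance:
salt = 30,700,000×24.92 + 10,600,000×1.6 + 27,800,000×13.85 + 6,830,000×33.55 = 765,044,000 + 16,960,000 + 385,030,000 + 229,146,500 = 1,396,180,500
volume = 30,700,000 + 10,600,000 + 27,800,000 + 6,830,000 = 75,930,000 m³
S = 1,396,180,500 / 75,930,000 = 18.3877 ‰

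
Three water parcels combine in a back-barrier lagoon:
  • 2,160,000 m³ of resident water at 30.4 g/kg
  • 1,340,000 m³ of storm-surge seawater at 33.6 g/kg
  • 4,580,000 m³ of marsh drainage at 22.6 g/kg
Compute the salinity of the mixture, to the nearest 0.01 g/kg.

Mass of salt is conserved:
salt = 2,160,000×30.4 + 1,340,000×33.6 + 4,580,000×22.6 = 65,664,000 + 45,024,000 + 103,508,000 = 214,196,000
volume = 2,160,000 + 1,340,000 + 4,580,000 = 8,080,000 m³
S = 214,196,000 / 8,080,000 = 26.5094 g/kg

26.51 g/kg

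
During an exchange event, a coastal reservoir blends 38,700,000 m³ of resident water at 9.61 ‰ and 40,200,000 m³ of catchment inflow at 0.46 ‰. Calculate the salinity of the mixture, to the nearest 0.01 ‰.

By conservation of dissolved salt,
salt = 38,700,000×9.61 + 40,200,000×0.46 = 371,907,000 + 18,492,000 = 390,399,000
volume = 38,700,000 + 40,200,000 = 78,900,000 m³
S = 390,399,000 / 78,900,000 = 4.948 ‰

4.95 ‰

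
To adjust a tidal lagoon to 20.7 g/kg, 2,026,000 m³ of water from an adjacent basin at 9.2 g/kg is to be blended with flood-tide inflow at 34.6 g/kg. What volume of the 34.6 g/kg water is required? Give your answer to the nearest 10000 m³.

1680000 m³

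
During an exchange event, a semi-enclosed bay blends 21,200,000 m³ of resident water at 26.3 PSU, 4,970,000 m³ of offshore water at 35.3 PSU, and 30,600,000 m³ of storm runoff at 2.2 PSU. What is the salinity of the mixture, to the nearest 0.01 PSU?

Weighted by volume,
salt = 21,200,000×26.3 + 4,970,000×35.3 + 30,600,000×2.2 = 557,560,000 + 175,441,000 + 67,320,000 = 800,321,000
volume = 21,200,000 + 4,970,000 + 30,600,000 = 56,770,000 m³
S = 800,321,000 / 56,770,000 = 14.0976 PSU

14.10 PSU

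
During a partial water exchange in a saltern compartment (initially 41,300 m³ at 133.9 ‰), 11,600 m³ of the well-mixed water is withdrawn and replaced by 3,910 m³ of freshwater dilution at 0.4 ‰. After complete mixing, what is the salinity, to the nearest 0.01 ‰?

118.37 ‰

Remaining after removal: 29,700 m³ at 133.9 ‰ (salt = 3,976,830)
After addition: salt = 3,976,830 + 3,910×0.4 = 3,978,394; volume = 33,610 m³
S = 3,978,394 / 33,610 = 118.3694 ‰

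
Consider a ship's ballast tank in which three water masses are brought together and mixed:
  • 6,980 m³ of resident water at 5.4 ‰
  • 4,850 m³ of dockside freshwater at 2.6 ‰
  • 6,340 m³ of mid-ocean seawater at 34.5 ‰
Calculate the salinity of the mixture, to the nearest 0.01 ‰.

14.81 ‰

Conserving salt mass:
salt = 6,980×5.4 + 4,850×2.6 + 6,340×34.5 = 37,692 + 12,610 + 218,730 = 269,032
volume = 6,980 + 4,850 + 6,340 = 18,170 m³
S = 269,032 / 18,170 = 14.8064 ‰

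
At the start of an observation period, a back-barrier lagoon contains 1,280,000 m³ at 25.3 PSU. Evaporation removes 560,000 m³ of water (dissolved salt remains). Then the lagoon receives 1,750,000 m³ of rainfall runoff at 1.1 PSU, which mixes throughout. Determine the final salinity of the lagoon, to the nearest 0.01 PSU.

After evaporation: salt = 1,280,000×25.3 = 32,384,000; volume = 1,280,000 − 560,000 = 720,000 m³
After mixing: salt = 32,384,000 + 1,750,000×1.1 = 34,309,000; volume = 720,000 + 1,750,000 = 2,470,000 m³
S = 34,309,000 / 2,470,000 = 13.8903 PSU

13.89 PSU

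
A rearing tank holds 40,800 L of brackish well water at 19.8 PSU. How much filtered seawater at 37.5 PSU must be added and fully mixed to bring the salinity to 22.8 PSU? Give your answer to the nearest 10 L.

8330 L

Salt balance: 40,800×19.8 + V×37.5 = (40,800+V)×22.8
807,840 + 37.5V = 930,240 + 22.8V
122,400 = 14.7V
V = 8,326.53 L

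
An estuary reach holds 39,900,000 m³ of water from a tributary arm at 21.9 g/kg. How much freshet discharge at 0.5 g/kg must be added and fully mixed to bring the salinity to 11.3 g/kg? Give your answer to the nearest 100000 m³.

39200000 m³

Salt balance: 39,900,000×21.9 + V×0.5 = (39,900,000+V)×11.3
873,810,000 + 0.5V = 450,870,000 + 11.3V
422,940,000 = 10.8V
V = 39,161,111.11 m³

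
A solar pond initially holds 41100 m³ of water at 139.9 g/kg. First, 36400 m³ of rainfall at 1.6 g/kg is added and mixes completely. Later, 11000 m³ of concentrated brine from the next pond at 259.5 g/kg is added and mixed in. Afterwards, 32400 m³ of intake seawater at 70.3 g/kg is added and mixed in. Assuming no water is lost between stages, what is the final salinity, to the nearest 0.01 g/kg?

90.49 g/kg

Total salt / total volume:
Initial salt = 41,100×139.9 = 5,749,890
After stage 1: salt = 5,749,890 + 36,400×1.6 = 5,808,130; volume = 77,500 m³; S = 74.944 g/kg
After stage 2: salt = 5,808,130 + 11,000×259.5 = 8,662,630; volume = 88,500 m³; S = 97.883 g/kg
After stage 3: salt = 8,662,630 + 32,400×70.3 = 10,940,350; volume = 120,900 m³
S = 10,940,350 / 120,900 = 90.4909 g/kg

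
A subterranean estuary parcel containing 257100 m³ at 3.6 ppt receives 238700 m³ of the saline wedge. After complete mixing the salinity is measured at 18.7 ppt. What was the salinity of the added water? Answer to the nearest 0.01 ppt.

Salt balance: 257,100×3.6 + 238,700×S = 495,800×18.7
925,560 + 238,700·S = 9,271,460
S = (9,271,460 − 925,560) / 238,700 = 34.964 ppt

34.96 ppt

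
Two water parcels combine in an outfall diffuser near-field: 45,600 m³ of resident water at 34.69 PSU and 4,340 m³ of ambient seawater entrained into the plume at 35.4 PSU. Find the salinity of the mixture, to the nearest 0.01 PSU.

34.75 PSU

Weighted by volume,
salt = 45,600×34.69 + 4,340×35.4 = 1,581,864 + 153,636 = 1,735,500
volume = 45,600 + 4,340 = 49,940 m³
S = 1,735,500 / 49,940 = 34.7517 PSU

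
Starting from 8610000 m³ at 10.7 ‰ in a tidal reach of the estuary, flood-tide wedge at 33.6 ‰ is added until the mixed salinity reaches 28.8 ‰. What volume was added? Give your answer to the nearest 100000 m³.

Salt balance: 8,610,000×10.7 + V×33.6 = (8,610,000+V)×28.8
92,127,000 + 33.6V = 247,968,000 + 28.8V
155,841,000 = 4.8V
V = 32,466,875 m³

32500000 m³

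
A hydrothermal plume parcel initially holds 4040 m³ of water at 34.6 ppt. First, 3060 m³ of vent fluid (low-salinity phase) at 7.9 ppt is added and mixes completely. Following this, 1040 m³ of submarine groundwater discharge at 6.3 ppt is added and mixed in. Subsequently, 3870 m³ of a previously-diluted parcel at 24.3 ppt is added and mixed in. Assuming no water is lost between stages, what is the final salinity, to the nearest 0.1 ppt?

22.0 ppt

By conservation of dissolved salt,
Initial salt = 4,040×34.6 = 139,784
After stage 1: salt = 139,784 + 3,060×7.9 = 163,958; volume = 7,100 m³; S = 23.093 ppt
After stage 2: salt = 163,958 + 1,040×6.3 = 170,510; volume = 8,140 m³; S = 20.947 ppt
After stage 3: salt = 170,510 + 3,870×24.3 = 264,551; volume = 12,010 m³
S = 264,551 / 12,010 = 22.0276 ppt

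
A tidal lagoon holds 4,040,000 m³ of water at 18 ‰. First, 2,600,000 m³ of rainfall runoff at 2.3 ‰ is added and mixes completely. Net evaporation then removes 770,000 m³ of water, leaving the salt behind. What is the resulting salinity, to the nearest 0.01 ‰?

13.41 ‰

After mixing: salt = 4,040,000×18 + 2,600,000×2.3 = 78,700,000; volume = 6,640,000 m³
After evaporation: salt unchanged = 78,700,000; volume = 6,640,000 − 770,000 = 5,870,000 m³
S = 78,700,000 / 5,870,000 = 13.4072 ‰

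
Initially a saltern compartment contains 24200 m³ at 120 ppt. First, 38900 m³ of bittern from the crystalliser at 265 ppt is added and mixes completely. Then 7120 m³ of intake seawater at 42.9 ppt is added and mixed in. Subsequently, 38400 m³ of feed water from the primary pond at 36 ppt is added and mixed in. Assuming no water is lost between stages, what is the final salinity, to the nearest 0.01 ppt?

137.18 ppt

Mass of salt is conserved:
Initial salt = 24,200×120 = 2,904,000
After stage 1: salt = 2,904,000 + 38,900×265 = 13,212,500; volume = 63,100 m³; S = 209.39 ppt
After stage 2: salt = 13,212,500 + 7,120×42.9 = 13,517,948; volume = 70,220 m³; S = 192.509 ppt
After stage 3: salt = 13,517,948 + 38,400×36 = 14,900,348; volume = 108,620 m³
S = 14,900,348 / 108,620 = 137.1787 ppt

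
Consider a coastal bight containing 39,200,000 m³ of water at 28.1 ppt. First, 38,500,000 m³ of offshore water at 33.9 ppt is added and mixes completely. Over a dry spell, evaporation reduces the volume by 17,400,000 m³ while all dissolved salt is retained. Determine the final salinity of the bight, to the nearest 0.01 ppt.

39.91 ppt

After mixing: salt = 39,200,000×28.1 + 38,500,000×33.9 = 2,406,670,000; volume = 77,700,000 m³
After evaporation: salt unchanged = 2,406,670,000; volume = 77,700,000 − 17,400,000 = 60,300,000 m³
S = 2,406,670,000 / 60,300,000 = 39.9116 ppt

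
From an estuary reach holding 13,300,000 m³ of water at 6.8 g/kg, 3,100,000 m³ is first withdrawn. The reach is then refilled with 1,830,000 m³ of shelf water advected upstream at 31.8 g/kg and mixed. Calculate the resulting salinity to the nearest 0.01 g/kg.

Remaining after removal: 10,200,000 m³ at 6.8 g/kg (salt = 69,360,000)
After addition: salt = 69,360,000 + 1,830,000×31.8 = 127,554,000; volume = 12,030,000 m³
S = 127,554,000 / 12,030,000 = 10.603 g/kg

10.60 g/kg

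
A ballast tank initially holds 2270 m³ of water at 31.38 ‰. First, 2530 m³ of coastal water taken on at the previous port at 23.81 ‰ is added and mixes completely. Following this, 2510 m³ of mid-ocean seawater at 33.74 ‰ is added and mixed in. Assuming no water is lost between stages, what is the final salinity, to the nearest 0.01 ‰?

29.57 ‰

Mass of salt is conserved:
Initial salt = 2,270×31.38 = 71,232.6
After stage 1: salt = 71,232.6 + 2,530×23.81 = 131,471.9; volume = 4,800 m³; S = 27.39 ‰
After stage 2: salt = 131,471.9 + 2,510×33.74 = 216,159.3; volume = 7,310 m³
S = 216,159.3 / 7,310 = 29.5704 ‰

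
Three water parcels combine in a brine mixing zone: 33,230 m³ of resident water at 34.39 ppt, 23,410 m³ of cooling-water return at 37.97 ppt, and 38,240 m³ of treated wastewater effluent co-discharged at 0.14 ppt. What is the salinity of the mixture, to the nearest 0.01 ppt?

21.47 ppt

Conserving salt mass:
salt = 33,230×34.39 + 23,410×37.97 + 38,240×0.14 = 1,142,779.7 + 888,877.7 + 5,353.6 = 2,037,011
volume = 33,230 + 23,410 + 38,240 = 94,880 m³
S = 2,037,011 / 94,880 = 21.4693 ppt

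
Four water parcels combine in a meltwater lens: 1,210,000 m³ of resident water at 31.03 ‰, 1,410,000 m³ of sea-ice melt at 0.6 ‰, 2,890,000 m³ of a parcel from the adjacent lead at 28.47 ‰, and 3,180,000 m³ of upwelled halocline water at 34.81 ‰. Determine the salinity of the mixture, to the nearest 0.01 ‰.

26.62 ‰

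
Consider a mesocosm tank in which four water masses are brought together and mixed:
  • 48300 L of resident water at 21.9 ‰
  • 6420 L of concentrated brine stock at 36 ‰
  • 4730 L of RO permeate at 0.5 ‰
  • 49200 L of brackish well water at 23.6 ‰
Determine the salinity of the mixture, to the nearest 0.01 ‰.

22.57 ‰

Mass of salt is conserved:
salt = 48,300×21.9 + 6,420×36 + 4,730×0.5 + 49,200×23.6 = 1,057,770 + 231,120 + 2,365 + 1,161,120 = 2,452,375
volume = 48,300 + 6,420 + 4,730 + 49,200 = 108,650 L
S = 2,452,375 / 108,650 = 22.5713 ‰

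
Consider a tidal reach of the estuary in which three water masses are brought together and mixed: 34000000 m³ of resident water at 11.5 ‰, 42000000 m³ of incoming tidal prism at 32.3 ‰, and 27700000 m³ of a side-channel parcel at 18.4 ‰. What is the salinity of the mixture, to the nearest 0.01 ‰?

21.77 ‰

Weighted by volume,
salt = 34,000,000×11.5 + 42,000,000×32.3 + 27,700,000×18.4 = 391,000,000 + 1,356,600,000 + 509,680,000 = 2,257,280,000
volume = 34,000,000 + 42,000,000 + 27,700,000 = 103,700,000 m³
S = 2,257,280,000 / 103,700,000 = 21.7674 ‰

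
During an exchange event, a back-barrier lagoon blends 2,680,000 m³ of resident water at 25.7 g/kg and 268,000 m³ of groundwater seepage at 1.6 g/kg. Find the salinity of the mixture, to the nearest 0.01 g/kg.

23.51 g/kg

By conservation of dissolved salt,
salt = 2,680,000×25.7 + 268,000×1.6 = 68,876,000 + 428,800 = 69,304,800
volume = 2,680,000 + 268,000 = 2,948,000 m³
S = 69,304,800 / 2,948,000 = 23.5091 g/kg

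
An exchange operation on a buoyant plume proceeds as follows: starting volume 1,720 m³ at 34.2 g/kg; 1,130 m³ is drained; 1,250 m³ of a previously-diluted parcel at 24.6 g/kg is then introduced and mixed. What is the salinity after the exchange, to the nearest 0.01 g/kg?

Remaining after removal: 590 m³ at 34.2 g/kg (salt = 20,178)
After addition: salt = 20,178 + 1,250×24.6 = 50,928; volume = 1,840 m³
S = 50,928 / 1,840 = 27.6783 g/kg

27.68 g/kg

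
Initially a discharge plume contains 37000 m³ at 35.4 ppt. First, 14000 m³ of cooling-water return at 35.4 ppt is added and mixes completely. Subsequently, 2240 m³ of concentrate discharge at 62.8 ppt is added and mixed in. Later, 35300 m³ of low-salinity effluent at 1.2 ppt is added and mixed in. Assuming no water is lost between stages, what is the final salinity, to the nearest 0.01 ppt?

22.46 ppt

Conserving salt mass:
Initial salt = 37,000×35.4 = 1,309,800
After stage 1: salt = 1,309,800 + 14,000×35.4 = 1,805,400; volume = 51,000 m³; S = 35.4 ppt
After stage 2: salt = 1,805,400 + 2,240×62.8 = 1,946,072; volume = 53,240 m³; S = 36.553 ppt
After stage 3: salt = 1,946,072 + 35,300×1.2 = 1,988,432; volume = 88,540 m³
S = 1,988,432 / 88,540 = 22.458 ppt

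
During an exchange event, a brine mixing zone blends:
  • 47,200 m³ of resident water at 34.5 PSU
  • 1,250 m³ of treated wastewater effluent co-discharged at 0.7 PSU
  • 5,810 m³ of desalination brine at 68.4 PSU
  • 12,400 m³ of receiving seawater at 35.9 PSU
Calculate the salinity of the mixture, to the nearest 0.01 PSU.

37.08 PSU

By conservation of dissolved salt,
salt = 47,200×34.5 + 1,250×0.7 + 5,810×68.4 + 12,400×35.9 = 1,628,400 + 875 + 397,404 + 445,160 = 2,471,839
volume = 47,200 + 1,250 + 5,810 + 12,400 = 66,660 m³
S = 2,471,839 / 66,660 = 37.0813 PSU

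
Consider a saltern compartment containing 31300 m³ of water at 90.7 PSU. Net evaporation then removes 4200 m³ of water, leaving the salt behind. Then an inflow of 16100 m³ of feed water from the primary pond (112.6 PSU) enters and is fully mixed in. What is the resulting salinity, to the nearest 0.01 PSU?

107.68 PSU

After evaporation: salt = 31,300×90.7 = 2,838,910; volume = 31,300 − 4,200 = 27,100 m³
After mixing: salt = 2,838,910 + 16,100×112.6 = 4,651,770; volume = 27,100 + 16,100 = 43,200 m³
S = 4,651,770 / 43,200 = 107.6799 PSU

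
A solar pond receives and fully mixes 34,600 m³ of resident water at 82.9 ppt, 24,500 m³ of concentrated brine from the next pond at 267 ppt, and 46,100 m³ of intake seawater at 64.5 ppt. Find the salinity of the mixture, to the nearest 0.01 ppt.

117.71 ppt

By conservation of dissolved salt,
salt = 34,600×82.9 + 24,500×267 + 46,100×64.5 = 2,868,340 + 6,541,500 + 2,973,450 = 12,383,290
volume = 34,600 + 24,500 + 46,100 = 105,200 m³
S = 12,383,290 / 105,200 = 117.7119 ppt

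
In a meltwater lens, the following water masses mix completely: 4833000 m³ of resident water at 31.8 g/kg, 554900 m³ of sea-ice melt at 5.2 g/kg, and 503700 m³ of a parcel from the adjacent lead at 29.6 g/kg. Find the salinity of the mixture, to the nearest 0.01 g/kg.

29.11 g/kg

By conservation of dissolved salt,
salt = 4,833,000×31.8 + 554,900×5.2 + 503,700×29.6 = 153,689,400 + 2,885,480 + 14,909,520 = 171,484,400
volume = 4,833,000 + 554,900 + 503,700 = 5,891,600 m³
S = 171,484,400 / 5,891,600 = 29.1066 g/kg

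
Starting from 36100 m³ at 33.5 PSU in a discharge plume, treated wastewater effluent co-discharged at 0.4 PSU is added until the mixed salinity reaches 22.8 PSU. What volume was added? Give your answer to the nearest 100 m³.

Salt balance: 36,100×33.5 + V×0.4 = (36,100+V)×22.8
1,209,350 + 0.4V = 823,080 + 22.8V
386,270 = 22.4V
V = 17,244.2 m³

17200 m³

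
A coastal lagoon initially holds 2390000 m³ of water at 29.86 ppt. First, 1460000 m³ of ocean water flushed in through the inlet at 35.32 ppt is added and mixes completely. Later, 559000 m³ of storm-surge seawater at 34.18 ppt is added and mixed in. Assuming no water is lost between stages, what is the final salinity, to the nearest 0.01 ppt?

Conserving salt mass:
Initial salt = 2,390,000×29.86 = 71,365,400
After stage 1: salt = 71,365,400 + 1,460,000×35.32 = 122,932,600; volume = 3,850,000 m³; S = 31.931 ppt
After stage 2: salt = 122,932,600 + 559,000×34.18 = 142,039,220; volume = 4,409,000 m³
S = 142,039,220 / 4,409,000 = 32.2157 ppt

32.22 ppt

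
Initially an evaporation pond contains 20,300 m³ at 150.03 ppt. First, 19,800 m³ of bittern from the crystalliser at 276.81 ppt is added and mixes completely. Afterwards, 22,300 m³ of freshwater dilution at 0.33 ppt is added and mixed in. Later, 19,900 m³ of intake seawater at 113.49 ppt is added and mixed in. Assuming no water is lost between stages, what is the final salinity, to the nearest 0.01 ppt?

131.13 ppt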